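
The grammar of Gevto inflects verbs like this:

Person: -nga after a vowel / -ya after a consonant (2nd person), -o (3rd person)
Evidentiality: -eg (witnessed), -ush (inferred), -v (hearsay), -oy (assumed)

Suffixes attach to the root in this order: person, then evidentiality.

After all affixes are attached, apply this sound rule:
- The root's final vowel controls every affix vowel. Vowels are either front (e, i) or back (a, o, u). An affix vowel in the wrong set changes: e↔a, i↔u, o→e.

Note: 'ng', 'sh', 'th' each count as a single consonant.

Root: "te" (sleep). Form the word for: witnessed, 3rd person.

teeeg

Attach person 3rd person -o → teo.
Attach evidentiality witnessed -eg → teoeg.
Apply vowel harmony: teoeg → teeeg.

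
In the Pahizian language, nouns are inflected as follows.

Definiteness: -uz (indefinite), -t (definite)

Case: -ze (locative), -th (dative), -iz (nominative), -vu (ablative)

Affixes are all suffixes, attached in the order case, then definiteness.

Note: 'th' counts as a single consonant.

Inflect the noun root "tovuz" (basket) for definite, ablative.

tovuzvut

Attach case ablative -vu → tovuzvu.
Attach definiteness definite -t → tovuzvut.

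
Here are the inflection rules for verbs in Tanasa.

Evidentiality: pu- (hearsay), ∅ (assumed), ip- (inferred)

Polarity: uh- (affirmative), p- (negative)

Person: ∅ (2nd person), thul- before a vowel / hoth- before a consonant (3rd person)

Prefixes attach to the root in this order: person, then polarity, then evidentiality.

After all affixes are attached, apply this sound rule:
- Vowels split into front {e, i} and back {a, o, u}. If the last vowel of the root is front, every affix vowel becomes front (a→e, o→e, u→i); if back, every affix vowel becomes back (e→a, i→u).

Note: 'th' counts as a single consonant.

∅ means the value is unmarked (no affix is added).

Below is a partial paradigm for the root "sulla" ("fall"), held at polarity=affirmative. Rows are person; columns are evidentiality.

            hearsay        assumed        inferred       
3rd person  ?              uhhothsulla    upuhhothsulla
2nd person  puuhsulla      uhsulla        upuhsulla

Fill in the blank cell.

puuhhothsulla

Attach person 3rd person hoth- (before consonant 's') → hothsulla.
Attach polarity affirmative uh- → uhhothsulla.
Attach evidentiality hearsay pu- → puuhhothsulla.
Vowel harmony: no change.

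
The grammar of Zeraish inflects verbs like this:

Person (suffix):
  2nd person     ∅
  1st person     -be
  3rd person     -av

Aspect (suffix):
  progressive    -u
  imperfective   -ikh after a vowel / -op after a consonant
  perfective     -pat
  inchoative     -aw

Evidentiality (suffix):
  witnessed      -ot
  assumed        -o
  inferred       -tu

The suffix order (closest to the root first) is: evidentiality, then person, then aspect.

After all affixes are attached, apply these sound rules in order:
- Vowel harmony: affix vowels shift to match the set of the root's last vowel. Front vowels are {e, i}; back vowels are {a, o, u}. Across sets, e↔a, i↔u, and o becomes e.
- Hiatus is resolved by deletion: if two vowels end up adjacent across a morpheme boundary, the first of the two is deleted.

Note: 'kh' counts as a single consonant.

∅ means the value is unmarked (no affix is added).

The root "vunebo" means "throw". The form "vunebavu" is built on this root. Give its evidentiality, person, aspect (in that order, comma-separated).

Segment: vunebo-o-av-u.
evidentiality: -o → assumed.
person: -av → 3rd person.
aspect: -u → progressive.

assumed, 3rd person, progressive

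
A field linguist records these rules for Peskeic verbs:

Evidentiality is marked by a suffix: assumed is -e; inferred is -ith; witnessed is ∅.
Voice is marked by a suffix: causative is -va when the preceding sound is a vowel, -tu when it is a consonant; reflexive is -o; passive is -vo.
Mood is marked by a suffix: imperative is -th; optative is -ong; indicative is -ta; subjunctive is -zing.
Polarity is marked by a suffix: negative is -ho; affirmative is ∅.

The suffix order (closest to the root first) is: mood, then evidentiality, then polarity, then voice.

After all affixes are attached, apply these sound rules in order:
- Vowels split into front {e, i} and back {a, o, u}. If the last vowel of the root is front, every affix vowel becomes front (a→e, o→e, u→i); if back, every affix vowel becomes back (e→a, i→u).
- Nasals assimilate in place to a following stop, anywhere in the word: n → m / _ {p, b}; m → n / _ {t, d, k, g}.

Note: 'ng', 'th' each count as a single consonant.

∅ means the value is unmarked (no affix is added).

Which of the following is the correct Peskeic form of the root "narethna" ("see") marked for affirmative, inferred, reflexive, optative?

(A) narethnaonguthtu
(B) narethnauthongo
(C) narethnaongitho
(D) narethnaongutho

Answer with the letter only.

Attach mood optative -ong → narethnaong.
Attach evidentiality inferred -ith → narethnaongith.
polarity = affirmative: zero marking, form stays narethnaongith.
Attach voice reflexive -o → narethnaongitho.
Apply vowel harmony: narethnaongitho → narethnaongutho.
Nasal assimilation: no change.
So the correct form is narethnaongutho, option (D).
(A) narethnaonguthtu is wrong: it uses causative instead of reflexive for voice.
(C) narethnaongitho is wrong: it fails to apply the sound rule(s).
(B) narethnauthongo is wrong: it has the affixes in the wrong order.

D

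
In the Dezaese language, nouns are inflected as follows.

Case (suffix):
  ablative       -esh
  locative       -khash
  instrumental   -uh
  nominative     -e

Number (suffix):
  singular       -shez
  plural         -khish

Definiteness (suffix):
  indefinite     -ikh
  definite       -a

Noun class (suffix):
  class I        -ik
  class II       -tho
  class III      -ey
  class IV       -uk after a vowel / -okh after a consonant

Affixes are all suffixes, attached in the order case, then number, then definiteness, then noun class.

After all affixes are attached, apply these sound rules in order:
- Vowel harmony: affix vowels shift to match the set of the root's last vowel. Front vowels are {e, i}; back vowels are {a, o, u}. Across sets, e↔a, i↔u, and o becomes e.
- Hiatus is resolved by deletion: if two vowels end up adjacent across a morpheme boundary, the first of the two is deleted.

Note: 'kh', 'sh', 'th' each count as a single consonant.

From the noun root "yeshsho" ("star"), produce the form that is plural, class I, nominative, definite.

Attach case nominative -e → yeshshoe.
Attach number plural -khish → yeshshoekhish.
Attach definiteness definite -a → yeshshoekhisha.
Attach noun class class I -ik → yeshshoekhishaik.
Apply vowel harmony: yeshshoekhishaik → yeshshoakhushauk.
Apply vowel deletion: yeshshoakhushauk → yeshshakhushuk.

yeshshakhushuk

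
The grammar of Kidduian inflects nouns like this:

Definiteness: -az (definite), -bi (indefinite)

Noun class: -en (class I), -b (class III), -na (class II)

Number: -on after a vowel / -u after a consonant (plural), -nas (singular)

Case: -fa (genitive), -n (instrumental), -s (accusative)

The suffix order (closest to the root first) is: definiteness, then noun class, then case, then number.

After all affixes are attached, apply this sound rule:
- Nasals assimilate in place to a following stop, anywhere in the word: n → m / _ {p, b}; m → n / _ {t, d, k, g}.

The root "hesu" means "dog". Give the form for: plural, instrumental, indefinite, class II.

Attach definiteness indefinite -bi → hesubi.
Attach noun class class II -na → hesubina.
Attach case instrumental -n → hesubinan.
Attach number plural -u (after consonant 'n') → hesubinanu.
Nasal assimilation: no change.

hesubinanu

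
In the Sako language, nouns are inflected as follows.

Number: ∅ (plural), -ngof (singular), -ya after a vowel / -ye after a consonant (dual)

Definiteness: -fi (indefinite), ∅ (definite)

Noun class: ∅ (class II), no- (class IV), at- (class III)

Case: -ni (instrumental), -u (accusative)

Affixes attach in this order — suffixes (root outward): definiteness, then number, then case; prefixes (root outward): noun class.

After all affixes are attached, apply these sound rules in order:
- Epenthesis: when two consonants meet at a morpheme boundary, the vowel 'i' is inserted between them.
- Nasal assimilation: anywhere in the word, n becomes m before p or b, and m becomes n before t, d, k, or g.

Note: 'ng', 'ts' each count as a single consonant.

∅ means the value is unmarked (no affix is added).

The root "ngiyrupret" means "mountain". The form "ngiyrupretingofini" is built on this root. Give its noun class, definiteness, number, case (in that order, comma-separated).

class II, definite, singular, instrumental

Segment: ngiyrupret-ngof-ni.
noun class: ∅ → class II.
definiteness: ∅ → definite.
number: -ngof → singular.
case: -ni → instrumental.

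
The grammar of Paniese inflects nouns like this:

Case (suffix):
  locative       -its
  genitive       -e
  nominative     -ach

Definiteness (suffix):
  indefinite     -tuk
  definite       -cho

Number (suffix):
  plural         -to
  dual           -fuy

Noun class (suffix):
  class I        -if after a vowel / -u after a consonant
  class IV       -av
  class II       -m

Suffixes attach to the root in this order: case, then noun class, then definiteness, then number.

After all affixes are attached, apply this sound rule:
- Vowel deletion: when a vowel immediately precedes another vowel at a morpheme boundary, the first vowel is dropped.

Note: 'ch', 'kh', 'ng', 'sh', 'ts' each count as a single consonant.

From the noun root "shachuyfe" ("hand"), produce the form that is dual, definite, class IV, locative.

Attach case locative -its → shachuyfeits.
Attach noun class class IV -av → shachuyfeitsav.
Attach definiteness definite -cho → shachuyfeitsavcho.
Attach number dual -fuy → shachuyfeitsavchofuy.
Apply vowel deletion: shachuyfeitsavchofuy → shachuyfitsavchofuy.

shachuyfitsavchofuy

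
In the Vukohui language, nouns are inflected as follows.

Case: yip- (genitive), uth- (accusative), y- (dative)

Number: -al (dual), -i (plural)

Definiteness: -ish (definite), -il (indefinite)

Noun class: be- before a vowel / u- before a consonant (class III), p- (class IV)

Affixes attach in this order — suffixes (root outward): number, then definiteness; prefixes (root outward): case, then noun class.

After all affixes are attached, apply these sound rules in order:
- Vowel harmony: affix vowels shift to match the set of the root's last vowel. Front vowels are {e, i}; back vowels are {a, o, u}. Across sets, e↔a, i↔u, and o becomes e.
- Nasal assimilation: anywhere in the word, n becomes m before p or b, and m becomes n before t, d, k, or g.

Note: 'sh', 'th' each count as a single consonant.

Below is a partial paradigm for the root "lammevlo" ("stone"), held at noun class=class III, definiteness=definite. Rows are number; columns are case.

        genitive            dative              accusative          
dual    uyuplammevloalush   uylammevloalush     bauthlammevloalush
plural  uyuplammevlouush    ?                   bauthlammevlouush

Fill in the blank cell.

uylammevlouush

Attach number plural -i → lammevloi.
Attach case dative y- → ylammevloi.
Attach noun class class III u- (before consonant 'y') → uylammevloi.
Attach definiteness definite -ish → uylammevloiish.
Apply vowel harmony: uylammevloiish → uylammevlouush.
Nasal assimilation: no change.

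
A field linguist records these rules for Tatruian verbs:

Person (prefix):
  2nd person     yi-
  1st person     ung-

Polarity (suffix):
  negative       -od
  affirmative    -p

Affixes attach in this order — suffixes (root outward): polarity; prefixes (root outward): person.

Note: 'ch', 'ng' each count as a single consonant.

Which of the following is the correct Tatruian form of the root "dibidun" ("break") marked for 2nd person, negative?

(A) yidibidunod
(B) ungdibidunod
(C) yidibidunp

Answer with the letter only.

Attach person 2nd person yi- → yidibidun.
Attach polarity negative -od → yidibidunod.
So the correct form is yidibidunod, option (A).
(B) ungdibidunod is wrong: it uses 1st person instead of 2nd person for person.
(C) yidibidunp is wrong: it uses affirmative instead of negative for polarity.

A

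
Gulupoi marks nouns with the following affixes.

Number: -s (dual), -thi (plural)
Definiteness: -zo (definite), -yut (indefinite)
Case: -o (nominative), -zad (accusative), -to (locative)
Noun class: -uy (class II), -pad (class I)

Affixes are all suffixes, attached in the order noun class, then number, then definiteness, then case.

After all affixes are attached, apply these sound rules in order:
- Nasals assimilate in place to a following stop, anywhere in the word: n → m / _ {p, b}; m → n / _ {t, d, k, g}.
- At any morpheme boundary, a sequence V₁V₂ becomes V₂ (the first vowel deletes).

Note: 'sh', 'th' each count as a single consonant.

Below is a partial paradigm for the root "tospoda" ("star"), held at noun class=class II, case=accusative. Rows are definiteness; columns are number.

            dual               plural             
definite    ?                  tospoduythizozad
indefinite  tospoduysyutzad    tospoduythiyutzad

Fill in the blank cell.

Attach noun class class II -uy → tospodauy.
Attach number dual -s → tospodauys.
Attach definiteness definite -zo → tospodauyszo.
Attach case accusative -zad → tospodauyszozad.
Nasal assimilation: no change.
Apply vowel deletion: tospodauyszozad → tospoduyszozad.

tospoduyszozad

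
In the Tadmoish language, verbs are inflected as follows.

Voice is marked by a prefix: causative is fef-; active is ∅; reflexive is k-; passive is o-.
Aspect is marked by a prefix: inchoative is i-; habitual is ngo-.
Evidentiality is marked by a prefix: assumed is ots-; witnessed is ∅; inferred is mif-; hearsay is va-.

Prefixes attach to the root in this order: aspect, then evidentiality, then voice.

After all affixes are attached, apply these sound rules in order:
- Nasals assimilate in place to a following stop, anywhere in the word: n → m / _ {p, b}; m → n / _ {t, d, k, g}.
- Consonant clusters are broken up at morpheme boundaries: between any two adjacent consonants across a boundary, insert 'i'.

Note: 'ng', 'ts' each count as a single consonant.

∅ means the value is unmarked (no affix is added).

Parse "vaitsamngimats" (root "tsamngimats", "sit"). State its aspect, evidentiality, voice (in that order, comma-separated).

inchoative, hearsay, active

Segment: va-i-tsamngimats.
aspect: i- → inchoative.
evidentiality: va- → hearsay.
voice: ∅ → active.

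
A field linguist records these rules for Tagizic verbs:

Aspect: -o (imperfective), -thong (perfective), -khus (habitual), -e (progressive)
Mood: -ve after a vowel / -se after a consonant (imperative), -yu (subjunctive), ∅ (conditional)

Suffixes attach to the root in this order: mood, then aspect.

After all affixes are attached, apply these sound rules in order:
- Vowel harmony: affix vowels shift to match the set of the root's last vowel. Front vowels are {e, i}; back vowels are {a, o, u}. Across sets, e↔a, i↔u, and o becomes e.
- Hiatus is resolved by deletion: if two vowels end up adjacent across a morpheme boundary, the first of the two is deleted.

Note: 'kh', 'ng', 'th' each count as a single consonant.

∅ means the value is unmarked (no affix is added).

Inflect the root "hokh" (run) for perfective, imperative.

Attach mood imperative -se (after consonant 'kh') → hokhse.
Attach aspect perfective -thong → hokhsethong.
Apply vowel harmony: hokhsethong → hokhsathong.
Vowel deletion: no change.

hokhsathong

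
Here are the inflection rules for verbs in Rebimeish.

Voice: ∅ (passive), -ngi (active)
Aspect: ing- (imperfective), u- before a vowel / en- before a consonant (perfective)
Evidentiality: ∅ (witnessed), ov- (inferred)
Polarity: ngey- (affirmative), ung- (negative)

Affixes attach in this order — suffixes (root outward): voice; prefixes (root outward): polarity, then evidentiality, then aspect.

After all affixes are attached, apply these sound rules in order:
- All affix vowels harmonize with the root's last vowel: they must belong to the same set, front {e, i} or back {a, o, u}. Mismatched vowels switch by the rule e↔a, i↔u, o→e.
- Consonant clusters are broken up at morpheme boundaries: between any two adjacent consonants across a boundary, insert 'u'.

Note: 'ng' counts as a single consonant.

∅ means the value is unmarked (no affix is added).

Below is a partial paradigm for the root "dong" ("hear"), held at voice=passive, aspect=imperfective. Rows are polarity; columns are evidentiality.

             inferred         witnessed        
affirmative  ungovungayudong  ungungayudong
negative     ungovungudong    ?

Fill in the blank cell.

Attach polarity negative ung- → ungdong.
voice = passive: zero marking, form stays ungdong.
evidentiality = witnessed: zero marking, form stays ungdong.
Attach aspect imperfective ing- → ingungdong.
Apply vowel harmony: ingungdong → ungungdong.
Apply epenthesis: ungungdong → ungungudong.

ungungudong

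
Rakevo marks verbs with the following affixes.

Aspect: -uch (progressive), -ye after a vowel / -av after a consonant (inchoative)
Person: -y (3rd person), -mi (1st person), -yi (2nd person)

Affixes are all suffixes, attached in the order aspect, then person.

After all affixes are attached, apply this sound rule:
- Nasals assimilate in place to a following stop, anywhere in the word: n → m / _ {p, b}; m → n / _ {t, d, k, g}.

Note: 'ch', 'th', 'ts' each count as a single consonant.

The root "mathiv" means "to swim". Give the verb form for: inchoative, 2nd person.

Attach aspect inchoative -av (after consonant 'v') → mathivav.
Attach person 2nd person -yi → mathivavyi.
Nasal assimilation: no change.

mathivavyi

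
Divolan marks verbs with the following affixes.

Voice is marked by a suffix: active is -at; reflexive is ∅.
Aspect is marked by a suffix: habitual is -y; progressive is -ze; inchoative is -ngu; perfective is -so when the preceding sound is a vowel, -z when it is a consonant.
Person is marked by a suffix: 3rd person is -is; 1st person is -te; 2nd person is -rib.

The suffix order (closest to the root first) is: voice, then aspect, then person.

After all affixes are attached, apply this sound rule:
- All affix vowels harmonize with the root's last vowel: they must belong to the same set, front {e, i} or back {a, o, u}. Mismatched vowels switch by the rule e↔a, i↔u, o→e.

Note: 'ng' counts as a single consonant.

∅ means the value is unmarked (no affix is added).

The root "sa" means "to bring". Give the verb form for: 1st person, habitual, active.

Attach voice active -at → saat.
Attach aspect habitual -y → saaty.
Attach person 1st person -te → saatyte.
Apply vowel harmony: saatyte → saatyta.

saatyta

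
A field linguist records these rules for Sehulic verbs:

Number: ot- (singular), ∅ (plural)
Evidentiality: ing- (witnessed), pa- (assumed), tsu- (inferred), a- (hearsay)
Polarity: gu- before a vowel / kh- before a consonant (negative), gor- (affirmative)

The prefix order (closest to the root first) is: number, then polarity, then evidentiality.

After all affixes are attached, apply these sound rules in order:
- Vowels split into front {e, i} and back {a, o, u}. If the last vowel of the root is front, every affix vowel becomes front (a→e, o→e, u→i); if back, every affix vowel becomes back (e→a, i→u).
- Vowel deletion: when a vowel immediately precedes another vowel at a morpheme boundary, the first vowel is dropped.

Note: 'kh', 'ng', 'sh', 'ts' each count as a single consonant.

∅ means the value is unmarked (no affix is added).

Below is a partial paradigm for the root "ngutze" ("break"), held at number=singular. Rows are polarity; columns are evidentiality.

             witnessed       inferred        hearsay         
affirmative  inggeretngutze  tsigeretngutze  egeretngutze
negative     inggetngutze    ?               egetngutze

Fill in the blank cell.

Attach number singular ot- → otngutze.
Attach polarity negative gu- (before vowel 'o') → guotngutze.
Attach evidentiality inferred tsu- → tsuguotngutze.
Apply vowel harmony: tsuguotngutze → tsigietngutze.
Apply vowel deletion: tsigietngutze → tsigetngutze.

tsigetngutze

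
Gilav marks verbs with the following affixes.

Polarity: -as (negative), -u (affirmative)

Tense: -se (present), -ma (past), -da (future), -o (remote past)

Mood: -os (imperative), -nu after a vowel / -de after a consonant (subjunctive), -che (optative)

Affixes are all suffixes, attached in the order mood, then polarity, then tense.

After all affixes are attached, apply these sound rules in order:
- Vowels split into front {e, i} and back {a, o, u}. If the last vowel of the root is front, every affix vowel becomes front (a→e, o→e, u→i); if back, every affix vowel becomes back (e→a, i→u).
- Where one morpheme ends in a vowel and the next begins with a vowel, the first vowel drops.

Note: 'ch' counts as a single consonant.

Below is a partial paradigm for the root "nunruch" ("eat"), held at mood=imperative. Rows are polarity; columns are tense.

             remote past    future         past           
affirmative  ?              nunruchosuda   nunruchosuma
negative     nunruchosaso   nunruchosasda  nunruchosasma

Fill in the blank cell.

nunruchoso

Attach mood imperative -os → nunruchos.
Attach polarity affirmative -u → nunruchosu.
Attach tense remote past -o → nunruchosuo.
Vowel harmony: no change.
Apply vowel deletion: nunruchosuo → nunruchoso.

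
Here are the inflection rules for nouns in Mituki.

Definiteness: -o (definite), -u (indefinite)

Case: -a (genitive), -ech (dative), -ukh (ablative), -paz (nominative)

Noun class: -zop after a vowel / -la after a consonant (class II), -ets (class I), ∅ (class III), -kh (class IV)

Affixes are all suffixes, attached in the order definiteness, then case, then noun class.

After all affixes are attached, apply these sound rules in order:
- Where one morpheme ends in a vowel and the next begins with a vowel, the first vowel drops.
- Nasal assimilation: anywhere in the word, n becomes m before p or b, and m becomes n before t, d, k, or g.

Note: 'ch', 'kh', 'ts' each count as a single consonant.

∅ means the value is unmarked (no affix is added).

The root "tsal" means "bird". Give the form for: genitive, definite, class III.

tsala

Attach definiteness definite -o → tsalo.
Attach case genitive -a → tsaloa.
noun class = class III: zero marking, form stays tsaloa.
Apply vowel deletion: tsaloa → tsala.
Nasal assimilation: no change.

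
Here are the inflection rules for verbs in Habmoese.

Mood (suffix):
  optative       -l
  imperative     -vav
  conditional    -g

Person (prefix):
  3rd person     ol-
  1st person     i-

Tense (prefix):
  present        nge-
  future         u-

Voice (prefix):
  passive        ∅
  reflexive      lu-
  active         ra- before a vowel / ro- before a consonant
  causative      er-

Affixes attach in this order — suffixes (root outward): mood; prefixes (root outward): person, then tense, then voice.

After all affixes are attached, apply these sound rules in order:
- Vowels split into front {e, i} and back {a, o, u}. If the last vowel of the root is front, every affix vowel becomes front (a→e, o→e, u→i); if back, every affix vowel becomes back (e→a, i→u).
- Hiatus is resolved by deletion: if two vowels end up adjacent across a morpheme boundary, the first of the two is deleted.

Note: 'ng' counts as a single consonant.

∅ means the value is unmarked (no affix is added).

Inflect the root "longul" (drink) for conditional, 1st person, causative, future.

Attach person 1st person i- → ilongul.
Attach tense future u- → uilongul.
Attach mood conditional -g → uilongulg.
Attach voice causative er- → eruilongulg.
Apply vowel harmony: eruilongulg → aruulongulg.
Apply vowel deletion: aruulongulg → arulongulg.

arulongulg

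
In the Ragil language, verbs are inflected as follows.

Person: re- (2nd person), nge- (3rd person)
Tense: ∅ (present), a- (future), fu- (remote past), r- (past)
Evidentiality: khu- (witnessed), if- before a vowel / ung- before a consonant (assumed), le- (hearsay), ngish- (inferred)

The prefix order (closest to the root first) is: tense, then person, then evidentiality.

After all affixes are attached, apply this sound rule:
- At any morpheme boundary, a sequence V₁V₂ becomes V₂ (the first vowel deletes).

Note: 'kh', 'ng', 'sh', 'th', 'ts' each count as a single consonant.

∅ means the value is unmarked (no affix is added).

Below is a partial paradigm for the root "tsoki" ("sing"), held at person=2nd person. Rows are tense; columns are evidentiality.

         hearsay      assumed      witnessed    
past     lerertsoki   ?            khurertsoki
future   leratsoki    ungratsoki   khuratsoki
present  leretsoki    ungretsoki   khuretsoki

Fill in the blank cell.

ungrertsoki

Attach tense past r- → rtsoki.
Attach person 2nd person re- → rertsoki.
Attach evidentiality assumed ung- (before consonant 'r') → ungrertsoki.
Vowel deletion: no change.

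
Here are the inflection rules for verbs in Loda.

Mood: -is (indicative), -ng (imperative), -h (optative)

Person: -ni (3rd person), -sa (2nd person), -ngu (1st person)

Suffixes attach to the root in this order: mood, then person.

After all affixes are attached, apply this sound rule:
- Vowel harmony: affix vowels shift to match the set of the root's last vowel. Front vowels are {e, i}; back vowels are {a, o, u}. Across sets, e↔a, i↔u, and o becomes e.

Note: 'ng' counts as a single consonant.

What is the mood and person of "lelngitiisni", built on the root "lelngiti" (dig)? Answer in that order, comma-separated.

indicative, 3rd person

Segment: lelngiti-is-ni.
mood: -is → indicative.
person: -ni → 3rd person.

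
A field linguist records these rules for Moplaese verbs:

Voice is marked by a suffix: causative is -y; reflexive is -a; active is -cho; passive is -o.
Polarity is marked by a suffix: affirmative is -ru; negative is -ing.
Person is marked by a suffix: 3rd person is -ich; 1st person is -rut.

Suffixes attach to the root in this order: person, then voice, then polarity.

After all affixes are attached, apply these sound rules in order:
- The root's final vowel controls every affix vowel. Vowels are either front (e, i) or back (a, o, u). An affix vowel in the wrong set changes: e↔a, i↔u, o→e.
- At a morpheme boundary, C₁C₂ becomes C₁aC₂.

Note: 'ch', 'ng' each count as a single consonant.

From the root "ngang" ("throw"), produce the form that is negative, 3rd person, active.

nganguchachoung

Attach person 3rd person -ich → ngangich.
Attach voice active -cho → ngangichcho.
Attach polarity negative -ing → ngangichchoing.
Apply vowel harmony: ngangichchoing → nganguchchoung.
Apply epenthesis: nganguchchoung → nganguchachoung.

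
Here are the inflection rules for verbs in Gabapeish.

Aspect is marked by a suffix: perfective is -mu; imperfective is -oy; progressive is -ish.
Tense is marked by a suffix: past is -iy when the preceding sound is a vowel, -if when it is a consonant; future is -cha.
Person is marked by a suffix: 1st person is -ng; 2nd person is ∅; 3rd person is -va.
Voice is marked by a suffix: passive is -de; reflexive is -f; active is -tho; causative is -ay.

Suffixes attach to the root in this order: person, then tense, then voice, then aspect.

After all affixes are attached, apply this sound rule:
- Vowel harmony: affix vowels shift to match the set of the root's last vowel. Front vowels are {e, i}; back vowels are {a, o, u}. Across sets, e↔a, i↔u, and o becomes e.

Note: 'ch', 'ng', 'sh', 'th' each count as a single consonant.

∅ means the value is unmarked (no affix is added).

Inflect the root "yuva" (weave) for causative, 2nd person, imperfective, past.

person = 2nd person: zero marking, form stays yuva.
Attach tense past -iy (after vowel 'a') → yuvaiy.
Attach voice causative -ay → yuvaiyay.
Attach aspect imperfective -oy → yuvaiyayoy.
Apply vowel harmony: yuvaiyayoy → yuvauyayoy.

yuvauyayoy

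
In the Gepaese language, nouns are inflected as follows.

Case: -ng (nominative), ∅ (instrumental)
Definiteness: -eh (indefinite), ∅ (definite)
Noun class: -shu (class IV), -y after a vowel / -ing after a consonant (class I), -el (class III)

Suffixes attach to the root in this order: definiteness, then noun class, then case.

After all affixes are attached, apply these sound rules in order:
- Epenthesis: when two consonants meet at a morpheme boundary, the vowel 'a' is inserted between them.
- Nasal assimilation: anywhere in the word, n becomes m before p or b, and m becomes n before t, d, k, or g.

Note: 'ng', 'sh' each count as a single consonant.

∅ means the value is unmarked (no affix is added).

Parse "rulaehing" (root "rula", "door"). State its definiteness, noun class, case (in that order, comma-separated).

indefinite, class I, instrumental

Segment: rula-eh-ing.
definiteness: -eh → indefinite.
noun class: -y/ing → class I.
case: ∅ → instrumental.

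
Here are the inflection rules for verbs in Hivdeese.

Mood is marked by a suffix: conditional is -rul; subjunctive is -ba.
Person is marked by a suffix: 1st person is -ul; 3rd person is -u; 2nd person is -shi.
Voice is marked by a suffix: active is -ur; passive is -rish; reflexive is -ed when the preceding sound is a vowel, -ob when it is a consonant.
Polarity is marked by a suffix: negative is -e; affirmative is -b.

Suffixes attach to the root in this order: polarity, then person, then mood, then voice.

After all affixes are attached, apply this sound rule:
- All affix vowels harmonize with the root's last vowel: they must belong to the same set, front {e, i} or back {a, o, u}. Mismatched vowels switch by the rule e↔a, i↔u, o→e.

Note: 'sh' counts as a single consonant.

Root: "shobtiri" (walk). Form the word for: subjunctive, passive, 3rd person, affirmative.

shobtiribiberish

Attach polarity affirmative -b → shobtirib.
Attach person 3rd person -u → shobtiribu.
Attach mood subjunctive -ba → shobtiribuba.
Attach voice passive -rish → shobtiribubarish.
Apply vowel harmony: shobtiribubarish → shobtiribiberish.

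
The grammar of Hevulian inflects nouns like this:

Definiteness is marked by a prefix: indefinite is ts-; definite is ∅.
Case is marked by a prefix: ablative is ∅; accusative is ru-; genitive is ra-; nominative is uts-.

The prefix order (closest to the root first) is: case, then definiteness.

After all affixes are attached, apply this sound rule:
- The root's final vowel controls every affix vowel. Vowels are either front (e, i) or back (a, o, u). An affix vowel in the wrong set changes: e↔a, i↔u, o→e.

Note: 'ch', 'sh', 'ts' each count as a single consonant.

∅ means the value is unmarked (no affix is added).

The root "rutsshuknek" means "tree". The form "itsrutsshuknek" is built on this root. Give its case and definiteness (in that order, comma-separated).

nominative, definite

Segment: uts-rutsshuknek.
case: uts- → nominative.
definiteness: ∅ → definite.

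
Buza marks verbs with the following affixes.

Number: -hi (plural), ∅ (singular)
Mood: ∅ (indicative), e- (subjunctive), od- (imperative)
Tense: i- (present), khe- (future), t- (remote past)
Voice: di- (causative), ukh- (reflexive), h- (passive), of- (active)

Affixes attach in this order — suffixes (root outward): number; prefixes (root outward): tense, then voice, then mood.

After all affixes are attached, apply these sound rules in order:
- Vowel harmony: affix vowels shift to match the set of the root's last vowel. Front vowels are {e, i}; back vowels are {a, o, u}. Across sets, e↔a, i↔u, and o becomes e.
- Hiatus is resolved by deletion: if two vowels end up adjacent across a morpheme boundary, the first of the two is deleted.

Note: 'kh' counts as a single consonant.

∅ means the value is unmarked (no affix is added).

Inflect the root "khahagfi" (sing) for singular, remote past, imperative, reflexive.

edikhtkhahagfi

Attach tense remote past t- → tkhahagfi.
number = singular: zero marking, form stays tkhahagfi.
Attach voice reflexive ukh- → ukhtkhahagfi.
Attach mood imperative od- → odukhtkhahagfi.
Apply vowel harmony: odukhtkhahagfi → edikhtkhahagfi.
Vowel deletion: no change.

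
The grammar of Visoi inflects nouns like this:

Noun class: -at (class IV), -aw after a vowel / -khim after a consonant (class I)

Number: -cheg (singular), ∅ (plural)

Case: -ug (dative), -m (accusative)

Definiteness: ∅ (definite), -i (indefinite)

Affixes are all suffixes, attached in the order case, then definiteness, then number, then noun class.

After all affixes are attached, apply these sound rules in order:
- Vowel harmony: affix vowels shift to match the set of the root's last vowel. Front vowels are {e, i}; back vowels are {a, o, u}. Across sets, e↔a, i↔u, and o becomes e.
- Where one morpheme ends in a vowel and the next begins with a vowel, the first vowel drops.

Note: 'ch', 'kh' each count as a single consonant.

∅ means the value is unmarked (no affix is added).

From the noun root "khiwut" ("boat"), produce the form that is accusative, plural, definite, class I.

khiwutmkhum

Attach case accusative -m → khiwutm.
definiteness = definite: zero marking, form stays khiwutm.
number = plural: zero marking, form stays khiwutm.
Attach noun class class I -khim (after consonant 'm') → khiwutmkhim.
Apply vowel harmony: khiwutmkhim → khiwutmkhum.
Vowel deletion: no change.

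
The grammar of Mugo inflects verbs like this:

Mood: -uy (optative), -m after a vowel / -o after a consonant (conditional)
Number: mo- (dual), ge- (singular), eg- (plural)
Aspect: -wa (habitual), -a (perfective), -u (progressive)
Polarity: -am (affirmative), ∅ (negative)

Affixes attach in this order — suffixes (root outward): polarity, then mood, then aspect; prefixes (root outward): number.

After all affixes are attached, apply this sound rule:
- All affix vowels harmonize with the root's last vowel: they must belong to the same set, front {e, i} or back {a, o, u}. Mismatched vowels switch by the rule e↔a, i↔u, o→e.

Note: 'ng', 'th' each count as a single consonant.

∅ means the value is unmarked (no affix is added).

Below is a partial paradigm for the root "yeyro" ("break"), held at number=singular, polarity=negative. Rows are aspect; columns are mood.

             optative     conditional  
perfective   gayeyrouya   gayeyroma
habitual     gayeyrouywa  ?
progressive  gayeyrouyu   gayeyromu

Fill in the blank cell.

gayeyromwa

Attach number singular ge- → geyeyro.
polarity = negative: zero marking, form stays geyeyro.
Attach mood conditional -m (after vowel 'o') → geyeyrom.
Attach aspect habitual -wa → geyeyromwa.
Apply vowel harmony: geyeyromwa → gayeyromwa.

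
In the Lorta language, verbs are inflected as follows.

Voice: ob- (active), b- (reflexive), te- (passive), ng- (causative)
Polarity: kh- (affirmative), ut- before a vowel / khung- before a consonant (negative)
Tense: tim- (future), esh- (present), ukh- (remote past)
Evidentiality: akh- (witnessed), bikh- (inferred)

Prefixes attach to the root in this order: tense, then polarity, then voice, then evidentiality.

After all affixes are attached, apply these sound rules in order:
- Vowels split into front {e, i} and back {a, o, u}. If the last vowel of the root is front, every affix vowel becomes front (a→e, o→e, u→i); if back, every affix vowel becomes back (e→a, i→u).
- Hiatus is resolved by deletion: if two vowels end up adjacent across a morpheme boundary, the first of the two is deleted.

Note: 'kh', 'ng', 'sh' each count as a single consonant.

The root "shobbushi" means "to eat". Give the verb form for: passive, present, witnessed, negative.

ekhtiteshshobbushi

Attach tense present esh- → eshshobbushi.
Attach polarity negative ut- (before vowel 'e') → uteshshobbushi.
Attach voice passive te- → teuteshshobbushi.
Attach evidentiality witnessed akh- → akhteuteshshobbushi.
Apply vowel harmony: akhteuteshshobbushi → ekhteiteshshobbushi.
Apply vowel deletion: ekhteiteshshobbushi → ekhtiteshshobbushi.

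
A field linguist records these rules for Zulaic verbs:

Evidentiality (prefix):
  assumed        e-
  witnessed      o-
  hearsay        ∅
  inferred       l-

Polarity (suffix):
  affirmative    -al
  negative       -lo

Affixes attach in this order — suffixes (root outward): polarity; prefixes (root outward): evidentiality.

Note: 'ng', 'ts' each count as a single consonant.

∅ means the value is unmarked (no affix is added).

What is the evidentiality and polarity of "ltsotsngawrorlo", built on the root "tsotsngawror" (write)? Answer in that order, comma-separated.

inferred, negative

Segment: l-tsotsngawror-lo.
evidentiality: l- → inferred.
polarity: -lo → negative.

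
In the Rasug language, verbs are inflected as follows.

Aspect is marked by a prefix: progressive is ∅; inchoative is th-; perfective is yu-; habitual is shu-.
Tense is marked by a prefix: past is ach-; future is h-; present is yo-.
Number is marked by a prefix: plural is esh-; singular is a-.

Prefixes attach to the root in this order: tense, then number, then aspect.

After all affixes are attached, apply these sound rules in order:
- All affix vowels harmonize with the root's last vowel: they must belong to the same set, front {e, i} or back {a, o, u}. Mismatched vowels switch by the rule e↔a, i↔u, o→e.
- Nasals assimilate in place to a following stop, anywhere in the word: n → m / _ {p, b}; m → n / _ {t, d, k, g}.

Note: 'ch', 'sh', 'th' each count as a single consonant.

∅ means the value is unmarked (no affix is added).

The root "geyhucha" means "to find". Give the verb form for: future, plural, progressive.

ashhgeyhucha

Attach tense future h- → hgeyhucha.
Attach number plural esh- → eshhgeyhucha.
aspect = progressive: zero marking, form stays eshhgeyhucha.
Apply vowel harmony: eshhgeyhucha → ashhgeyhucha.
Nasal assimilation: no change.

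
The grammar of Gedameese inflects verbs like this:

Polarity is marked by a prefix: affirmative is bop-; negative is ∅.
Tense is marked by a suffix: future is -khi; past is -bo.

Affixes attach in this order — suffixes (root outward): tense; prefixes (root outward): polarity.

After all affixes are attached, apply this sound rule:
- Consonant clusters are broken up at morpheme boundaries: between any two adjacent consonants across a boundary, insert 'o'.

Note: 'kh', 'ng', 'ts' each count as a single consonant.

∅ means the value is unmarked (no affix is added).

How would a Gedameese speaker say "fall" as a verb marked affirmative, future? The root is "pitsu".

bopopitsukhi

Attach polarity affirmative bop- → boppitsu.
Attach tense future -khi → boppitsukhi.
Apply epenthesis: boppitsukhi → bopopitsukhi.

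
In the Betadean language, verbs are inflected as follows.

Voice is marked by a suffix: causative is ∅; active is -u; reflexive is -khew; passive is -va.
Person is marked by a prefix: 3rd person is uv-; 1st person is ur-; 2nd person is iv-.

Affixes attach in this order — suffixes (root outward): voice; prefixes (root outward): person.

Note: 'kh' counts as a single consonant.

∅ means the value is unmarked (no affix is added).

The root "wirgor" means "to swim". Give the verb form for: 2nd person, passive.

ivwirgorva

Attach voice passive -va → wirgorva.
Attach person 2nd person iv- → ivwirgorva.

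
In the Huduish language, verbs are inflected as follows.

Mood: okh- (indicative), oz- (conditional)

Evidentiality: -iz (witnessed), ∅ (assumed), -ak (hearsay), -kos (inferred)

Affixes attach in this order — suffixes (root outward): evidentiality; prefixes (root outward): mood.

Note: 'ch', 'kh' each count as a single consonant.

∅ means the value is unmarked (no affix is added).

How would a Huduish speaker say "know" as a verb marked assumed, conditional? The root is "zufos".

evidentiality = assumed: zero marking, form stays zufos.
Attach mood conditional oz- → ozzufos.

ozzufos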